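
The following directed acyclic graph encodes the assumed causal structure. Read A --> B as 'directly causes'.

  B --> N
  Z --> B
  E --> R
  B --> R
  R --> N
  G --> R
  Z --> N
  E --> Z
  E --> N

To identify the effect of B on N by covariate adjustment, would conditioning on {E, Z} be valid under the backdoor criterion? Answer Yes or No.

Backdoor paths from B to N (paths whose first edge points into B):
  P1: B <- Z <- E -> R -> N
  P2: B <- Z <- E -> N
  P3: B <- Z -> N
Condition 1 (no descendant of B in the set): holds — descendants of B are {N, R}; none are in {E, Z}.
Condition 2 (every backdoor path blocked by {E, Z}):
  P1: blocked at chain node Z ∈ conditioning set.
  P2: blocked at chain node Z ∈ conditioning set.
  P3: blocked at fork node Z ∈ conditioning set.
{E, Z} satisfies the backdoor criterion.

Yes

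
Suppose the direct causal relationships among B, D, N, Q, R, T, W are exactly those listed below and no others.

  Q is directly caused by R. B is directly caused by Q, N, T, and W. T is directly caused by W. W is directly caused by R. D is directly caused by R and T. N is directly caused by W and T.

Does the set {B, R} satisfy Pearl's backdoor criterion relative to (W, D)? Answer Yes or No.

No

Backdoor paths from W to D (paths whose first edge points into W):
  P1: W <- R -> Q -> B <- T -> D
  P2: W <- R -> Q -> B <- N <- T -> D
  P3: W <- R -> D
Condition 1 (no descendant of W in the set): FAILS — B is a descendant of W.
Condition 2 (every backdoor path blocked by {B, R}):
  P1: blocked at fork node R ∈ conditioning set.
  P2: blocked at fork node R ∈ conditioning set.
  P3: blocked at fork node R ∈ conditioning set.
{B, R} does not satisfy the backdoor criterion.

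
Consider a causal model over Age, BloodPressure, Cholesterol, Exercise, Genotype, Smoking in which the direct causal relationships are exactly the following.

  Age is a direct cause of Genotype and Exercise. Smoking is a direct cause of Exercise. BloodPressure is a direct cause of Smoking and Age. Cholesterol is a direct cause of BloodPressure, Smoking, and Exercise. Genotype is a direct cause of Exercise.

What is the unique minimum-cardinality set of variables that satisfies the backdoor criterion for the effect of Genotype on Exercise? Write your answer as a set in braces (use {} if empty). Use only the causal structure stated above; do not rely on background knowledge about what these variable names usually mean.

Variables eligible for adjustment (non-descendants of Genotype, excluding Genotype and Exercise): {Age, BloodPressure, Cholesterol, Smoking}.
Backdoor paths from Genotype to Exercise:
  P1: Genotype <- Age <- BloodPressure <- Cholesterol -> Smoking -> Exercise
  P2: Genotype <- Age <- BloodPressure <- Cholesterol -> Exercise
  P3: Genotype <- Age <- BloodPressure -> Smoking <- Cholesterol -> Exercise
  P4: Genotype <- Age <- BloodPressure -> Smoking -> Exercise
  P5: Genotype <- Age -> Exercise
The empty set is not sufficient: P1 (Genotype <- Age <- BloodPressure <- Cholesterol -> Smoking -> Exercise) has no collider blocking it and no conditioned non-collider, so it is open.
Try {Age}:
  P1: blocked at chain node Age ∈ conditioning set.
  P2: blocked at chain node Age ∈ conditioning set.
  P3: blocked at chain node Age ∈ conditioning set.
  P4: blocked at chain node Age ∈ conditioning set.
  P5: blocked at fork node Age ∈ conditioning set.
{Age} contains no descendant of Genotype and blocks every backdoor path.
No other singleton works — e.g. {Cholesterol} leaves P4 open — so {Age} is the unique smallest valid adjustment set.

{Age}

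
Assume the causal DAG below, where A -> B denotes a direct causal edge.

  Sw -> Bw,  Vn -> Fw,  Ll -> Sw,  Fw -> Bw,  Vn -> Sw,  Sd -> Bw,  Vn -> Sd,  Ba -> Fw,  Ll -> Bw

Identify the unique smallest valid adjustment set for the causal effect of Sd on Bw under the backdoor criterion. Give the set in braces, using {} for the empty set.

{Vn}

Variables eligible for adjustment (non-descendants of Sd, excluding Sd and Bw): {Ba, Fw, Ll, Sw, Vn}.
Backdoor paths from Sd to Bw:
  P1: Sd <- Vn -> Sw <- Ll -> Bw
  P2: Sd <- Vn -> Sw -> Bw
  P3: Sd <- Vn -> Fw -> Bw
The empty set is not sufficient: P2 (Sd <- Vn -> Sw -> Bw) has no collider blocking it and no conditioned non-collider, so it is open.
Try {Vn}:
  P1: blocked at fork node Vn ∈ conditioning set.
  P2: blocked at fork node Vn ∈ conditioning set.
  P3: blocked at fork node Vn ∈ conditioning set.
{Vn} contains no descendant of Sd and blocks every backdoor path.
No other singleton works — e.g. {Ba} leaves P2 open — so {Vn} is the unique smallest valid adjustment set.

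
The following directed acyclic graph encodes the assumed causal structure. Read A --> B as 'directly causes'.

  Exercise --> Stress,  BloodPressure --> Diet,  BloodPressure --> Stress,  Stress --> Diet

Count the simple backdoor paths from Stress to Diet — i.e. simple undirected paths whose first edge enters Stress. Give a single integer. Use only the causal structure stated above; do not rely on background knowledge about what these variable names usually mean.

1

A backdoor path from Stress to Diet is any simple undirected path whose first edge points into Stress (i.e. leaves Stress via a parent).
Parents of Stress: {BloodPressure, Exercise}.
Enumerating:
  P1: Stress <- BloodPressure -> Diet
That exhausts the simple backdoor paths. Count: 1.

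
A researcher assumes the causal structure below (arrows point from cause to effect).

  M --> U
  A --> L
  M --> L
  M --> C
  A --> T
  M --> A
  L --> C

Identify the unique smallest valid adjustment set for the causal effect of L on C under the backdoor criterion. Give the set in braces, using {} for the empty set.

{M}

Variables eligible for adjustment (non-descendants of L, excluding L and C): {A, M, T, U}.
Backdoor paths from L to C:
  P1: L <- M -> C
  P2: L <- A <- M -> C
The empty set is not sufficient: P1 (L <- M -> C) has no collider blocking it and no conditioned non-collider, so it is open.
Try {M}:
  P1: blocked at fork node M ∈ conditioning set.
  P2: blocked at fork node M ∈ conditioning set.
{M} contains no descendant of L and blocks every backdoor path.
No other singleton works — e.g. {A} leaves P1 open — so {M} is the unique smallest valid adjustment set.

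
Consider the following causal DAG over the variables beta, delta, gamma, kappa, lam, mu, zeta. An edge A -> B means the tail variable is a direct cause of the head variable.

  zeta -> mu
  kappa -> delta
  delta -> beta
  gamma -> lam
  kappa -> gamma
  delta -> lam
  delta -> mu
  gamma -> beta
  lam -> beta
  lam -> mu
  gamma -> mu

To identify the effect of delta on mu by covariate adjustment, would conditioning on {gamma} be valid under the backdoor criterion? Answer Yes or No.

Yes

Backdoor paths from delta to mu (paths whose first edge points into delta):
  P1: delta <- kappa -> gamma -> lam -> mu
  P2: delta <- kappa -> gamma -> beta <- lam -> mu
  P3: delta <- kappa -> gamma -> mu
Condition 1 (no descendant of delta in the set): holds — descendants of delta are {beta, lam, mu}; none are in {gamma}.
Condition 2 (every backdoor path blocked by {gamma}):
  P1: blocked at chain node gamma ∈ conditioning set.
  P2: blocked at chain node gamma ∈ conditioning set.
  P3: blocked at chain node gamma ∈ conditioning set.
{gamma} satisfies the backdoor criterion.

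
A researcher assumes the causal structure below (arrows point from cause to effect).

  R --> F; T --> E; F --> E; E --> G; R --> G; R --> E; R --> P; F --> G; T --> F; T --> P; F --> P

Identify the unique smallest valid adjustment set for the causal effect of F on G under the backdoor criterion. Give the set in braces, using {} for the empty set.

Variables eligible for adjustment (non-descendants of F, excluding F and G): {R, T}.
Backdoor paths from F to G:
  P1: F <- T -> P <- R -> E -> G
  P2: F <- T -> P <- R -> G
  P3: F <- T -> E <- R -> G
  P4: F <- T -> E -> G
  P5: F <- R -> P <- T -> E -> G
  P6: F <- R -> E -> G
  P7: F <- R -> G
The empty set is not sufficient: P4 (F <- T -> E -> G) has no collider blocking it and no conditioned non-collider, so it is open.
Try {R, T}:
  P1: blocked at fork node T ∈ conditioning set.
  P2: blocked at fork node T ∈ conditioning set.
  P3: blocked at fork node T ∈ conditioning set.
  P4: blocked at fork node T ∈ conditioning set.
  P5: blocked at fork node R ∈ conditioning set.
  P6: blocked at fork node R ∈ conditioning set.
  P7: blocked at fork node R ∈ conditioning set.
{R, T} contains no descendant of F and blocks every backdoor path.
Every element of {R, T} is needed (dropping R leaves P6 open; dropping T leaves P4 open), so no proper subset is valid.
Among all size-2 subsets of the eligible variables, only {R, T} blocks every backdoor path, so it is the unique smallest valid adjustment set.

{R, T}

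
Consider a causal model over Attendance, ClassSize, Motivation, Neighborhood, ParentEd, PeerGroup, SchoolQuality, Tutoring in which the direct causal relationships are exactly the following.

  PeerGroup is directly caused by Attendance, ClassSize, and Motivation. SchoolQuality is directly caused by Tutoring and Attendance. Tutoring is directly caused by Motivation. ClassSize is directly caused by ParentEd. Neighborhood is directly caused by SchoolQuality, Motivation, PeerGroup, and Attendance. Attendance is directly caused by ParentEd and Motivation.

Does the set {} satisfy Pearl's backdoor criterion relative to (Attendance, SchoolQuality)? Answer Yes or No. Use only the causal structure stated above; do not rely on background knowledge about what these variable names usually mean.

Backdoor paths from Attendance to SchoolQuality (paths whose first edge points into Attendance):
  P1: Attendance <- Motivation -> Tutoring -> SchoolQuality
  P2: Attendance <- Motivation -> PeerGroup -> Neighborhood <- SchoolQuality
  P3: Attendance <- Motivation -> Neighborhood <- SchoolQuality
  P4: Attendance <- ParentEd -> ClassSize -> PeerGroup <- Motivation -> Tutoring -> SchoolQuality
  P5: Attendance <- ParentEd -> ClassSize -> PeerGroup <- Motivation -> Neighborhood <- SchoolQuality
  P6: Attendance <- ParentEd -> ClassSize -> PeerGroup -> Neighborhood <- Motivation -> Tutoring -> SchoolQuality
  P7: Attendance <- ParentEd -> ClassSize -> PeerGroup -> Neighborhood <- SchoolQuality
Condition 1 (no descendant of Attendance in the set): holds — descendants of Attendance are {Neighborhood, PeerGroup, SchoolQuality}; none are in {}.
Condition 2 (every backdoor path blocked by {}):
  P1: open — no interior node is in the conditioning set.
  P2: blocked at collider Neighborhood (neither it nor any descendant is in the conditioning set).
  P3: blocked at collider Neighborhood (neither it nor any descendant is in the conditioning set).
  P4: blocked at collider PeerGroup (neither it nor any descendant is in the conditioning set).
  P5: blocked at collider PeerGroup (neither it nor any descendant is in the conditioning set).
  P6: blocked at collider Neighborhood (neither it nor any descendant is in the conditioning set).
  P7: blocked at collider Neighborhood (neither it nor any descendant is in the conditioning set).
{} does not satisfy the backdoor criterion.

No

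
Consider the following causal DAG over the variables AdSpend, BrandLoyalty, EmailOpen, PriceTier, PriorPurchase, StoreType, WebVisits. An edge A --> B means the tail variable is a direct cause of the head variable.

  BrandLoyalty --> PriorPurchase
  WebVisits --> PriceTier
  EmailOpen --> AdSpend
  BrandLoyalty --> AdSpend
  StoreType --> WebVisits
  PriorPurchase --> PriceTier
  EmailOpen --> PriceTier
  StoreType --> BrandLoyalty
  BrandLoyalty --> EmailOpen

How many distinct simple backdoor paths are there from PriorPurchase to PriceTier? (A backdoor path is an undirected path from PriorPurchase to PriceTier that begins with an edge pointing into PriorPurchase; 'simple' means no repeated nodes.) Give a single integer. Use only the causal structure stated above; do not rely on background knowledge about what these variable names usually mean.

3

A backdoor path from PriorPurchase to PriceTier is any simple undirected path whose first edge points into PriorPurchase (i.e. leaves PriorPurchase via a parent).
Parents of PriorPurchase: {BrandLoyalty}.
Enumerating:
  P1: PriorPurchase <- BrandLoyalty <- StoreType -> WebVisits -> PriceTier
  P2: PriorPurchase <- BrandLoyalty -> EmailOpen -> PriceTier
  P3: PriorPurchase <- BrandLoyalty -> AdSpend <- EmailOpen -> PriceTier
That exhausts the simple backdoor paths. Count: 3.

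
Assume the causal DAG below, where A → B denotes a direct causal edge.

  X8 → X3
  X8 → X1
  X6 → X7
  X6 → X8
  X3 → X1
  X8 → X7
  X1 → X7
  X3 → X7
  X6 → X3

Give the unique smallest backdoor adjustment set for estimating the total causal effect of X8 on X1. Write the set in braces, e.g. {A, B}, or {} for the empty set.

Variables eligible for adjustment (non-descendants of X8, excluding X8 and X1): {X6}.
Backdoor paths from X8 to X1:
  P1: X8 <- X6 -> X3 -> X1
  P2: X8 <- X6 -> X3 -> X7 <- X1
  P3: X8 <- X6 -> X7 <- X3 -> X1
  P4: X8 <- X6 -> X7 <- X1
The empty set is not sufficient: P1 (X8 <- X6 -> X3 -> X1) has no collider blocking it and no conditioned non-collider, so it is open.
Try {X6}:
  P1: blocked at fork node X6 ∈ conditioning set.
  P2: blocked at fork node X6 ∈ conditioning set.
  P3: blocked at fork node X6 ∈ conditioning set.
  P4: blocked at fork node X6 ∈ conditioning set.
{X6} contains no descendant of X8 and blocks every backdoor path.
{X6} is the unique smallest valid adjustment set.

{X6}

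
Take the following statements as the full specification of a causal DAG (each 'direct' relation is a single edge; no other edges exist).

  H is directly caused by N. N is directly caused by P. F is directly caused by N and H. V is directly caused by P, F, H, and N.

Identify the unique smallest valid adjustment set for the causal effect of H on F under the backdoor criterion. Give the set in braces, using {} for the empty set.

Variables eligible for adjustment (non-descendants of H, excluding H and F): {N, P}.
Backdoor paths from H to F:
  P1: H <- N <- P -> V <- F
  P2: H <- N -> F
  P3: H <- N -> V <- F
The empty set is not sufficient: P2 (H <- N -> F) has no collider blocking it and no conditioned non-collider, so it is open.
Try {N}:
  P1: blocked at chain node N ∈ conditioning set.
  P2: blocked at fork node N ∈ conditioning set.
  P3: blocked at fork node N ∈ conditioning set.
{N} contains no descendant of H and blocks every backdoor path.
No other singleton works — e.g. {P} leaves P2 open — so {N} is the unique smallest valid adjustment set.

{N}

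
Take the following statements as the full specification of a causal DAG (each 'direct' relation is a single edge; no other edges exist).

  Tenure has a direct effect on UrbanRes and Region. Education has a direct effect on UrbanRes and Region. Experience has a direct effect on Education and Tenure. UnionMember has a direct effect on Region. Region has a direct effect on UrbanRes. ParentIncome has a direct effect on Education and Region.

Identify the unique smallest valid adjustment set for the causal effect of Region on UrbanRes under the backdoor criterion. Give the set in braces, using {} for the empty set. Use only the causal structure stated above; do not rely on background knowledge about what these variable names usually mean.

{Education, Tenure}

Variables eligible for adjustment (non-descendants of Region, excluding Region and UrbanRes): {Education, Experience, ParentIncome, Tenure, UnionMember}.
Backdoor paths from Region to UrbanRes:
  P1: Region <- ParentIncome -> Education <- Experience -> Tenure -> UrbanRes
  P2: Region <- ParentIncome -> Education -> UrbanRes
  P3: Region <- Tenure <- Experience -> Education -> UrbanRes
  P4: Region <- Tenure -> UrbanRes
  P5: Region <- Education <- Experience -> Tenure -> UrbanRes
  P6: Region <- Education -> UrbanRes
The empty set is not sufficient: P2 (Region <- ParentIncome -> Education -> UrbanRes) has no collider blocking it and no conditioned non-collider, so it is open.
Try {Education, Tenure}:
  P1: blocked at chain node Tenure ∈ conditioning set.
  P2: blocked at chain node Education ∈ conditioning set.
  P3: blocked at chain node Tenure ∈ conditioning set.
  P4: blocked at fork node Tenure ∈ conditioning set.
  P5: blocked at chain node Education ∈ conditioning set.
  P6: blocked at fork node Education ∈ conditioning set.
{Education, Tenure} contains no descendant of Region and blocks every backdoor path.
Every element of {Education, Tenure} is needed (dropping Education leaves P2 open; dropping Tenure leaves P1 open), so no proper subset is valid.
Among all size-2 subsets of the eligible variables, only {Education, Tenure} blocks every backdoor path, so it is the unique smallest valid adjustment set.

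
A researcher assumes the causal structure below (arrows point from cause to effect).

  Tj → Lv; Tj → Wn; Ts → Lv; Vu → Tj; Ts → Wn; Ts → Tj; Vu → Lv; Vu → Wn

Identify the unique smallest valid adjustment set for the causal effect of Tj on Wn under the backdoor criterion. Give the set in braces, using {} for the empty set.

{Ts, Vu}

Variables eligible for adjustment (non-descendants of Tj, excluding Tj and Wn): {Ts, Vu}.
Backdoor paths from Tj to Wn:
  P1: Tj <- Vu -> Lv <- Ts -> Wn
  P2: Tj <- Vu -> Wn
  P3: Tj <- Ts -> Lv <- Vu -> Wn
  P4: Tj <- Ts -> Wn
The empty set is not sufficient: P2 (Tj <- Vu -> Wn) has no collider blocking it and no conditioned non-collider, so it is open.
Try {Ts, Vu}:
  P1: blocked at fork node Vu ∈ conditioning set.
  P2: blocked at fork node Vu ∈ conditioning set.
  P3: blocked at fork node Ts ∈ conditioning set.
  P4: blocked at fork node Ts ∈ conditioning set.
{Ts, Vu} contains no descendant of Tj and blocks every backdoor path.
Every element of {Ts, Vu} is needed (dropping Ts leaves P4 open; dropping Vu leaves P2 open), so no proper subset is valid.
Among all size-2 subsets of the eligible variables, only {Ts, Vu} blocks every backdoor path, so it is the unique smallest valid adjustment set.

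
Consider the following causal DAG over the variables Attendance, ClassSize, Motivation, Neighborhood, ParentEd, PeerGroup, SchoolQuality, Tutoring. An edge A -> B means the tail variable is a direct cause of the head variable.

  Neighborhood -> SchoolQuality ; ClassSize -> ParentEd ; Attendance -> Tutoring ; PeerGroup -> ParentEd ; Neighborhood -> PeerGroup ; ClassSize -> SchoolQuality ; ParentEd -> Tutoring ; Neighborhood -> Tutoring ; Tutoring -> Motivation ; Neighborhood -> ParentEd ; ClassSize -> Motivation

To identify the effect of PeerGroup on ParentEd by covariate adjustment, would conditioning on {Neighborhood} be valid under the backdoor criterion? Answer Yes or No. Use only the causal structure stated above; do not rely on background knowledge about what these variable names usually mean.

Yes

Backdoor paths from PeerGroup to ParentEd (paths whose first edge points into PeerGroup):
  P1: PeerGroup <- Neighborhood -> SchoolQuality <- ClassSize -> ParentEd
  P2: PeerGroup <- Neighborhood -> SchoolQuality <- ClassSize -> Motivation <- Tutoring <- ParentEd
  P3: PeerGroup <- Neighborhood -> ParentEd
  P4: PeerGroup <- Neighborhood -> Tutoring <- ParentEd
  P5: PeerGroup <- Neighborhood -> Tutoring -> Motivation <- ClassSize -> ParentEd
Condition 1 (no descendant of PeerGroup in the set): holds — descendants of PeerGroup are {Motivation, ParentEd, Tutoring}; none are in {Neighborhood}.
Condition 2 (every backdoor path blocked by {Neighborhood}):
  P1: blocked at fork node Neighborhood ∈ conditioning set.
  P2: blocked at fork node Neighborhood ∈ conditioning set.
  P3: blocked at fork node Neighborhood ∈ conditioning set.
  P4: blocked at fork node Neighborhood ∈ conditioning set.
  P5: blocked at fork node Neighborhood ∈ conditioning set.
{Neighborhood} satisfies the backdoor criterion.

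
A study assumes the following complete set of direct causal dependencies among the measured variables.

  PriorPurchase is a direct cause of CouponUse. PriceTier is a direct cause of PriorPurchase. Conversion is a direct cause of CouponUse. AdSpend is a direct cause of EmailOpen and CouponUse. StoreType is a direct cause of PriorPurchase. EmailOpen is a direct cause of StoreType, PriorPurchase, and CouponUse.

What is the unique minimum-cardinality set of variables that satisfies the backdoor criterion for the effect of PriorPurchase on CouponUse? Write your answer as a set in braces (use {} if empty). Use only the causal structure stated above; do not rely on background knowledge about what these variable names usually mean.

Variables eligible for adjustment (non-descendants of PriorPurchase, excluding PriorPurchase and CouponUse): {AdSpend, Conversion, EmailOpen, PriceTier, StoreType}.
Backdoor paths from PriorPurchase to CouponUse:
  P1: PriorPurchase <- EmailOpen <- AdSpend -> CouponUse
  P2: PriorPurchase <- EmailOpen -> CouponUse
  P3: PriorPurchase <- StoreType <- EmailOpen <- AdSpend -> CouponUse
  P4: PriorPurchase <- StoreType <- EmailOpen -> CouponUse
The empty set is not sufficient: P1 (PriorPurchase <- EmailOpen <- AdSpend -> CouponUse) has no collider blocking it and no conditioned non-collider, so it is open.
Try {EmailOpen}:
  P1: blocked at chain node EmailOpen ∈ conditioning set.
  P2: blocked at fork node EmailOpen ∈ conditioning set.
  P3: blocked at chain node EmailOpen ∈ conditioning set.
  P4: blocked at fork node EmailOpen ∈ conditioning set.
{EmailOpen} contains no descendant of PriorPurchase and blocks every backdoor path.
No other singleton works — e.g. {AdSpend} leaves P2 open — so {EmailOpen} is the unique smallest valid adjustment set.

{EmailOpen}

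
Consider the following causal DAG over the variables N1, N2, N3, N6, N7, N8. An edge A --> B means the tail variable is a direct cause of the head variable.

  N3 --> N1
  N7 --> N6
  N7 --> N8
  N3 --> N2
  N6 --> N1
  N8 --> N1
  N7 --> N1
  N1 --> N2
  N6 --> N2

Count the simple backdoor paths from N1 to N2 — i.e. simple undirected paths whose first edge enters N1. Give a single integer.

A backdoor path from N1 to N2 is any simple undirected path whose first edge points into N1 (i.e. leaves N1 via a parent).
Parents of N1: {N3, N6, N7, N8}.
Enumerating:
  P1: N1 <- N7 -> N6 -> N2
  P2: N1 <- N6 -> N2
  P3: N1 <- N3 -> N2
  P4: N1 <- N8 <- N7 -> N6 -> N2
That exhausts the simple backdoor paths. Count: 4.

4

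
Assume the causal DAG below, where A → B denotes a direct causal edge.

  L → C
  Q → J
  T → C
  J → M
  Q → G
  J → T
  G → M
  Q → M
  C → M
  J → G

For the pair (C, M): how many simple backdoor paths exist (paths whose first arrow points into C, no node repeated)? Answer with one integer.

5

A backdoor path from C to M is any simple undirected path whose first edge points into C (i.e. leaves C via a parent).
Parents of C: {L, T}.
Enumerating:
  P1: C <- T <- J <- Q -> G -> M
  P2: C <- T <- J <- Q -> M
  P3: C <- T <- J -> G <- Q -> M
  P4: C <- T <- J -> G -> M
  P5: C <- T <- J -> M
That exhausts the simple backdoor paths. Count: 5.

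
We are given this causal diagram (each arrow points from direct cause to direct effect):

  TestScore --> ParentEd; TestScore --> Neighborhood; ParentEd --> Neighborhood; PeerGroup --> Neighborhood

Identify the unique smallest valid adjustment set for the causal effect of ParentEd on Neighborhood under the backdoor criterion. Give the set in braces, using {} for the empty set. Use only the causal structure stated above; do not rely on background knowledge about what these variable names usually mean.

{TestScore}

Variables eligible for adjustment (non-descendants of ParentEd, excluding ParentEd and Neighborhood): {PeerGroup, TestScore}.
Backdoor paths from ParentEd to Neighborhood:
  P1: ParentEd <- TestScore -> Neighborhood
The empty set is not sufficient: P1 (ParentEd <- TestScore -> Neighborhood) has no collider blocking it and no conditioned non-collider, so it is open.
Try {TestScore}:
  P1: blocked at fork node TestScore ∈ conditioning set.
{TestScore} contains no descendant of ParentEd and blocks every backdoor path.
No other singleton works — e.g. {PeerGroup} leaves P1 open — so {TestScore} is the unique smallest valid adjustment set.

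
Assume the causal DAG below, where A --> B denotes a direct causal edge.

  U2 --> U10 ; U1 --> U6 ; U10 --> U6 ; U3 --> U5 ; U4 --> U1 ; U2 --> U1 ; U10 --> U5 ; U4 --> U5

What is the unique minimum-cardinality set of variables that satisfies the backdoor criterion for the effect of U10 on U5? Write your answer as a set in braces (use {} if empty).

Variables eligible for adjustment (non-descendants of U10, excluding U10 and U5): {U1, U2, U3, U4}.
Backdoor paths from U10 to U5:
  P1: U10 <- U2 -> U1 <- U4 -> U5
Each backdoor path contains an unconditioned collider, so every path is already blocked with the empty conditioning set:
  P1: blocked at collider U1 (neither it nor any descendant is in the conditioning set).
The empty set is therefore the unique smallest valid set.

{}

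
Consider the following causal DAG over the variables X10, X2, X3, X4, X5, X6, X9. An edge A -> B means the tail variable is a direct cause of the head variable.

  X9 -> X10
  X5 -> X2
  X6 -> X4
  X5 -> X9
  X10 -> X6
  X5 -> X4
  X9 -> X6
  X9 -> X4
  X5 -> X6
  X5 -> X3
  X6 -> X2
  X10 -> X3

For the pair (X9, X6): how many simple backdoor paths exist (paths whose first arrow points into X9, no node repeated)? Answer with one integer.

4

A backdoor path from X9 to X6 is any simple undirected path whose first edge points into X9 (i.e. leaves X9 via a parent).
Parents of X9: {X5}.
Enumerating:
  P1: X9 <- X5 -> X6
  P2: X9 <- X5 -> X4 <- X6
  P3: X9 <- X5 -> X3 <- X10 -> X6
  P4: X9 <- X5 -> X2 <- X6
That exhausts the simple backdoor paths. Count: 4.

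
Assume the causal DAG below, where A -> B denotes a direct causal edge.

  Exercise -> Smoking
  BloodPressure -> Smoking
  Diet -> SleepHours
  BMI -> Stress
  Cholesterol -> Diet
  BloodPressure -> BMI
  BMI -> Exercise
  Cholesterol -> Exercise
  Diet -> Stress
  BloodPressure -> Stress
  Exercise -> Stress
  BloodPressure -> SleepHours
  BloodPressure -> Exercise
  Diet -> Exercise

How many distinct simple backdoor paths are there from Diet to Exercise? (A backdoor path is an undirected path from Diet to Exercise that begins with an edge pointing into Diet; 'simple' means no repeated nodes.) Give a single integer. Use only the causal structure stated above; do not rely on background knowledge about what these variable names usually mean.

1

A backdoor path from Diet to Exercise is any simple undirected path whose first edge points into Diet (i.e. leaves Diet via a parent).
Parents of Diet: {Cholesterol}.
Enumerating:
  P1: Diet <- Cholesterol -> Exercise
That exhausts the simple backdoor paths. Count: 1.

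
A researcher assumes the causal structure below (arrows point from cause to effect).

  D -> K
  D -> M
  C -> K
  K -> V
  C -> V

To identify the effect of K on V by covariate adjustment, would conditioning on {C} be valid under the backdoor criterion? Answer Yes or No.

Backdoor paths from K to V (paths whose first edge points into K):
  P1: K <- C -> V
Condition 1 (no descendant of K in the set): holds — descendants of K are {V}; none are in {C}.
Condition 2 (every backdoor path blocked by {C}):
  P1: blocked at fork node C ∈ conditioning set.
{C} satisfies the backdoor criterion.

Yes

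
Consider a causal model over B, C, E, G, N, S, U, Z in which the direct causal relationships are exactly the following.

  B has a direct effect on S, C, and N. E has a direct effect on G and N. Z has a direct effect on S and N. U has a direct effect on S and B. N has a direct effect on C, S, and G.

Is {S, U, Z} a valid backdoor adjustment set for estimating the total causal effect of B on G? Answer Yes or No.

Backdoor paths from B to G (paths whose first edge points into B):
  P1: B <- U -> S <- Z -> N <- E -> G
  P2: B <- U -> S <- Z -> N -> G
  P3: B <- U -> S <- N <- E -> G
  P4: B <- U -> S <- N -> G
Condition 1 (no descendant of B in the set): FAILS — S is a descendant of B.
Condition 2 (every backdoor path blocked by {S, U, Z}):
  P1: blocked at fork node U ∈ conditioning set.
  P2: blocked at fork node U ∈ conditioning set.
  P3: blocked at fork node U ∈ conditioning set.
  P4: blocked at fork node U ∈ conditioning set.
{S, U, Z} does not satisfy the backdoor criterion.

No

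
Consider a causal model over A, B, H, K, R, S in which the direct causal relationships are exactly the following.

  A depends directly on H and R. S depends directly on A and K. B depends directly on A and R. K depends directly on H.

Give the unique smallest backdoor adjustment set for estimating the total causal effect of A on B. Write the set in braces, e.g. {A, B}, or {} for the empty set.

{R}

Variables eligible for adjustment (non-descendants of A, excluding A and B): {H, K, R}.
Backdoor paths from A to B:
  P1: A <- R -> B
The empty set is not sufficient: P1 (A <- R -> B) has no collider blocking it and no conditioned non-collider, so it is open.
Try {R}:
  P1: blocked at fork node R ∈ conditioning set.
{R} contains no descendant of A and blocks every backdoor path.
No other singleton works — e.g. {H} leaves P1 open — so {R} is the unique smallest valid adjustment set.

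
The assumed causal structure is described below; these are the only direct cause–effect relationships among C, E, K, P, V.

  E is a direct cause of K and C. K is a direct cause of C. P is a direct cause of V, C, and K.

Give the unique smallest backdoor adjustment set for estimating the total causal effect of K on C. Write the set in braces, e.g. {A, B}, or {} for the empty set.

{E, P}

Variables eligible for adjustment (non-descendants of K, excluding K and C): {E, P, V}.
Backdoor paths from K to C:
  P1: K <- P -> C
  P2: K <- E -> C
The empty set is not sufficient: P1 (K <- P -> C) has no collider blocking it and no conditioned non-collider, so it is open.
Try {E, P}:
  P1: blocked at fork node P ∈ conditioning set.
  P2: blocked at fork node E ∈ conditioning set.
{E, P} contains no descendant of K and blocks every backdoor path.
Every element of {E, P} is needed (dropping E leaves P2 open; dropping P leaves P1 open), so no proper subset is valid.
Among all size-2 subsets of the eligible variables, only {E, P} blocks every backdoor path, so it is the unique smallest valid adjustment set.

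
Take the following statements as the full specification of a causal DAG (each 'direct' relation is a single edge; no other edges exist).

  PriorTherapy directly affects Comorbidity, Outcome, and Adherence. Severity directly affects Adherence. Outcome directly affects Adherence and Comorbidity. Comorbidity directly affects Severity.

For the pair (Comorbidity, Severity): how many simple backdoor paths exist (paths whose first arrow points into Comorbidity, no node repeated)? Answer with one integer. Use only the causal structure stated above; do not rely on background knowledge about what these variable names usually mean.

4

A backdoor path from Comorbidity to Severity is any simple undirected path whose first edge points into Comorbidity (i.e. leaves Comorbidity via a parent).
Parents of Comorbidity: {Outcome, PriorTherapy}.
Enumerating:
  P1: Comorbidity <- PriorTherapy -> Outcome -> Adherence <- Severity
  P2: Comorbidity <- PriorTherapy -> Adherence <- Severity
  P3: Comorbidity <- Outcome <- PriorTherapy -> Adherence <- Severity
  P4: Comorbidity <- Outcome -> Adherence <- Severity
That exhausts the simple backdoor paths. Count: 4.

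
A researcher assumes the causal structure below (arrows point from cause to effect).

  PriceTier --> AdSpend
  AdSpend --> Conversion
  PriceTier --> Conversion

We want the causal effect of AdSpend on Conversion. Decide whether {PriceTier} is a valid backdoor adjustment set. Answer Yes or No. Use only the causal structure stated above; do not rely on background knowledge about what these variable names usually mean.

Yes

Backdoor paths from AdSpend to Conversion (paths whose first edge points into AdSpend):
  P1: AdSpend <- PriceTier -> Conversion
Condition 1 (no descendant of AdSpend in the set): holds — descendants of AdSpend are {Conversion}; none are in {PriceTier}.
Condition 2 (every backdoor path blocked by {PriceTier}):
  P1: blocked at fork node PriceTier ∈ conditioning set.
{PriceTier} satisfies the backdoor criterion.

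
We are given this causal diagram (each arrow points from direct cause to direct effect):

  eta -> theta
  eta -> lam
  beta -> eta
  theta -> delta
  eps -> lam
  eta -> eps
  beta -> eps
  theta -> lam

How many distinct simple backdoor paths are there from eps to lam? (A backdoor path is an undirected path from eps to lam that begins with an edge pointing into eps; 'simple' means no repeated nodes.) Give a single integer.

A backdoor path from eps to lam is any simple undirected path whose first edge points into eps (i.e. leaves eps via a parent).
Parents of eps: {beta, eta}.
Enumerating:
  P1: eps <- beta -> eta -> theta -> lam
  P2: eps <- beta -> eta -> lam
  P3: eps <- eta -> theta -> lam
  P4: eps <- eta -> lam
That exhausts the simple backdoor paths. Count: 4.

4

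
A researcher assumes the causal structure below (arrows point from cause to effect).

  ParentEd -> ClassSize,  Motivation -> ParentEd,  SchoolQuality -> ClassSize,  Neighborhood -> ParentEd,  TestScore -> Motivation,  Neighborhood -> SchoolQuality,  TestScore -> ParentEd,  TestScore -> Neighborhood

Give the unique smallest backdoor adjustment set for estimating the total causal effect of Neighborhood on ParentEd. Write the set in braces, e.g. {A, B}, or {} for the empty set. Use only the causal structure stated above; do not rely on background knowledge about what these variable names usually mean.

Variables eligible for adjustment (non-descendants of Neighborhood, excluding Neighborhood and ParentEd): {Motivation, TestScore}.
Backdoor paths from Neighborhood to ParentEd:
  P1: Neighborhood <- TestScore -> Motivation -> ParentEd
  P2: Neighborhood <- TestScore -> ParentEd
The empty set is not sufficient: P1 (Neighborhood <- TestScore -> Motivation -> ParentEd) has no collider blocking it and no conditioned non-collider, so it is open.
Try {TestScore}:
  P1: blocked at fork node TestScore ∈ conditioning set.
  P2: blocked at fork node TestScore ∈ conditioning set.
{TestScore} contains no descendant of Neighborhood and blocks every backdoor path.
No other singleton works — e.g. {Motivation} leaves P2 open — so {TestScore} is the unique smallest valid adjustment set.

{TestScore}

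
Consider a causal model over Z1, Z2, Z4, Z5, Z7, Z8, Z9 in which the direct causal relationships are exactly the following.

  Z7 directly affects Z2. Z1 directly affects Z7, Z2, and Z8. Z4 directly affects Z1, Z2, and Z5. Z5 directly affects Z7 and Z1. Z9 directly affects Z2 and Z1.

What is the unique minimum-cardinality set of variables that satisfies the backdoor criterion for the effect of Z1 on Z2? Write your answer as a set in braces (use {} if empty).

Variables eligible for adjustment (non-descendants of Z1, excluding Z1 and Z2): {Z4, Z5, Z9}.
Backdoor paths from Z1 to Z2:
  P1: Z1 <- Z9 -> Z2
  P2: Z1 <- Z4 -> Z5 -> Z7 -> Z2
  P3: Z1 <- Z4 -> Z2
  P4: Z1 <- Z5 <- Z4 -> Z2
  P5: Z1 <- Z5 -> Z7 -> Z2
The empty set is not sufficient: P1 (Z1 <- Z9 -> Z2) has no collider blocking it and no conditioned non-collider, so it is open.
Try {Z4, Z5, Z9}:
  P1: blocked at fork node Z9 ∈ conditioning set.
  P2: blocked at fork node Z4 ∈ conditioning set.
  P3: blocked at fork node Z4 ∈ conditioning set.
  P4: blocked at chain node Z5 ∈ conditioning set.
  P5: blocked at fork node Z5 ∈ conditioning set.
{Z4, Z5, Z9} contains no descendant of Z1 and blocks every backdoor path.
Every element of {Z4, Z5, Z9} is needed (dropping Z4 leaves P3 open; dropping Z5 leaves P5 open; dropping Z9 leaves P1 open), so no proper subset is valid.
Among all size-3 subsets of the eligible variables, only {Z4, Z5, Z9} blocks every backdoor path, so it is the unique smallest valid adjustment set.

{Z4, Z5, Z9}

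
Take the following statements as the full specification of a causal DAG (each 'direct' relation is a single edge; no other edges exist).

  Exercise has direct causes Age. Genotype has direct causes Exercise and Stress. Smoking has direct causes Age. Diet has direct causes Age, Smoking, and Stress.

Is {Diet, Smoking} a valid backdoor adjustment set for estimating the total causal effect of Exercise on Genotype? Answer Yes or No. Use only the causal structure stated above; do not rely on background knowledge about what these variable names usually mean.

No

Backdoor paths from Exercise to Genotype (paths whose first edge points into Exercise):
  P1: Exercise <- Age -> Smoking -> Diet <- Stress -> Genotype
  P2: Exercise <- Age -> Diet <- Stress -> Genotype
Condition 1 (no descendant of Exercise in the set): holds — descendants of Exercise are {Genotype}; none are in {Diet, Smoking}.
Condition 2 (every backdoor path blocked by {Diet, Smoking}):
  P1: blocked at chain node Smoking ∈ conditioning set.
  P2: open — collider(s) Diet are conditioned on (or have a conditioned descendant) and no non-collider on the path is in the set.
{Diet, Smoking} does not satisfy the backdoor criterion.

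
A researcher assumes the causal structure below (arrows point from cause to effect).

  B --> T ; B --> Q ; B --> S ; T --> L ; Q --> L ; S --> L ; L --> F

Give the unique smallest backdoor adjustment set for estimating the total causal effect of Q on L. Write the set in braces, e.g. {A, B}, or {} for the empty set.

Variables eligible for adjustment (non-descendants of Q, excluding Q and L): {B, S, T}.
Backdoor paths from Q to L:
  P1: Q <- B -> S -> L
  P2: Q <- B -> T -> L
The empty set is not sufficient: P1 (Q <- B -> S -> L) has no collider blocking it and no conditioned non-collider, so it is open.
Try {B}:
  P1: blocked at fork node B ∈ conditioning set.
  P2: blocked at fork node B ∈ conditioning set.
{B} contains no descendant of Q and blocks every backdoor path.
No other singleton works — e.g. {S} leaves P2 open — so {B} is the unique smallest valid adjustment set.

{B}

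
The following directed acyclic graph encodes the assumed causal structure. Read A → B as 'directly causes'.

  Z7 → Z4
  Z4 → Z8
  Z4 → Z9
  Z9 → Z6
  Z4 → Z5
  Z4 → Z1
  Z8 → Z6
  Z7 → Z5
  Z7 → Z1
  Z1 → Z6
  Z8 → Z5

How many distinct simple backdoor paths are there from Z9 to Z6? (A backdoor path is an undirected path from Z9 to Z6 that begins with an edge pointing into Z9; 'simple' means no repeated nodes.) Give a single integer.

A backdoor path from Z9 to Z6 is any simple undirected path whose first edge points into Z9 (i.e. leaves Z9 via a parent).
Parents of Z9: {Z4}.
Enumerating:
  P1: Z9 <- Z4 <- Z7 -> Z1 -> Z6
  P2: Z9 <- Z4 <- Z7 -> Z5 <- Z8 -> Z6
  P3: Z9 <- Z4 -> Z8 -> Z6
  P4: Z9 <- Z4 -> Z8 -> Z5 <- Z7 -> Z1 -> Z6
  P5: Z9 <- Z4 -> Z1 <- Z7 -> Z5 <- Z8 -> Z6
  P6: Z9 <- Z4 -> Z1 -> Z6
  P7: Z9 <- Z4 -> Z5 <- Z7 -> Z1 -> Z6
  P8: Z9 <- Z4 -> Z5 <- Z8 -> Z6
That exhausts the simple backdoor paths. Count: 8.

8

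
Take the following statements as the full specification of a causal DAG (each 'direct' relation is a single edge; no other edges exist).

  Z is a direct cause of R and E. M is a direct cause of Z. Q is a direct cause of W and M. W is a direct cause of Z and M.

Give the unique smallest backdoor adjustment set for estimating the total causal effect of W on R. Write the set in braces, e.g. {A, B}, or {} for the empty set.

{Q}

Variables eligible for adjustment (non-descendants of W, excluding W and R): {Q}.
Backdoor paths from W to R:
  P1: W <- Q -> M -> Z -> R
The empty set is not sufficient: P1 (W <- Q -> M -> Z -> R) has no collider blocking it and no conditioned non-collider, so it is open.
Try {Q}:
  P1: blocked at fork node Q ∈ conditioning set.
{Q} contains no descendant of W and blocks every backdoor path.
{Q} is the unique smallest valid adjustment set.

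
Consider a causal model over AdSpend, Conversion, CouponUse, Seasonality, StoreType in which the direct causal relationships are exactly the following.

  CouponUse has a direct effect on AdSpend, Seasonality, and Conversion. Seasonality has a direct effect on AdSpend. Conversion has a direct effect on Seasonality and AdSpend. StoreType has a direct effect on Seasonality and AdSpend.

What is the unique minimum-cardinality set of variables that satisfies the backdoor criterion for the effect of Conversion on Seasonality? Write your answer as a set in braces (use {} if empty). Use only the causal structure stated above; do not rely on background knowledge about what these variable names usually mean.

{CouponUse}

Variables eligible for adjustment (non-descendants of Conversion, excluding Conversion and Seasonality): {CouponUse, StoreType}.
Backdoor paths from Conversion to Seasonality:
  P1: Conversion <- CouponUse -> Seasonality
  P2: Conversion <- CouponUse -> AdSpend <- StoreType -> Seasonality
  P3: Conversion <- CouponUse -> AdSpend <- Seasonality
The empty set is not sufficient: P1 (Conversion <- CouponUse -> Seasonality) has no collider blocking it and no conditioned non-collider, so it is open.
Try {CouponUse}:
  P1: blocked at fork node CouponUse ∈ conditioning set.
  P2: blocked at fork node CouponUse ∈ conditioning set.
  P3: blocked at fork node CouponUse ∈ conditioning set.
{CouponUse} contains no descendant of Conversion and blocks every backdoor path.
No other singleton works — e.g. {StoreType} leaves P1 open — so {CouponUse} is the unique smallest valid adjustment set.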